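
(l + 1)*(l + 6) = l^2 + 7*l + 6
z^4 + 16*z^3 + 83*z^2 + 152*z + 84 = (z + 1)*(z + 2)*(z + 6)*(z + 7)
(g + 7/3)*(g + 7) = g^2 + 28*g/3 + 49/3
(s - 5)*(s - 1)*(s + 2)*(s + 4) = s^4 - 23*s^2 - 18*s + 40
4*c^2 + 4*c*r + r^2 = (2*c + r)^2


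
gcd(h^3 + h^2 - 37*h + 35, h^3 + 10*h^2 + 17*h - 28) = h^2 + 6*h - 7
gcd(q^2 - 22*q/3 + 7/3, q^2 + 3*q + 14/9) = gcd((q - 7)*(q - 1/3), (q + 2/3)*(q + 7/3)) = 1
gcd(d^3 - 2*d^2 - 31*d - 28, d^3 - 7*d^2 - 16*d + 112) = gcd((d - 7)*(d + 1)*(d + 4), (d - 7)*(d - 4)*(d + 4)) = d^2 - 3*d - 28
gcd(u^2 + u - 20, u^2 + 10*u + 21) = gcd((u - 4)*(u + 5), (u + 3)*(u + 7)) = 1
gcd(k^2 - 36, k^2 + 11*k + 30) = k + 6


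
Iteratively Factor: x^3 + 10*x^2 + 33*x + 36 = (x + 4)*(x^2 + 6*x + 9) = (x + 3)*(x + 4)*(x + 3)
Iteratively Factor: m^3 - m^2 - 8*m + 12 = (m + 3)*(m^2 - 4*m + 4) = (m - 2)*(m + 3)*(m - 2)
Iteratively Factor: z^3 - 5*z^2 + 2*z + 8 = (z - 4)*(z^2 - z - 2) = (z - 4)*(z + 1)*(z - 2)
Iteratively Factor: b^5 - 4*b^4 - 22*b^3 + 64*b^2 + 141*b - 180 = (b - 1)*(b^4 - 3*b^3 - 25*b^2 + 39*b + 180) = (b - 1)*(b + 3)*(b^3 - 6*b^2 - 7*b + 60) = (b - 1)*(b + 3)^2*(b^2 - 9*b + 20) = (b - 5)*(b - 1)*(b + 3)^2*(b - 4)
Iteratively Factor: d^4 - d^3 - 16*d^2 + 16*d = (d - 4)*(d^3 + 3*d^2 - 4*d) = d*(d - 4)*(d^2 + 3*d - 4) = d*(d - 4)*(d - 1)*(d + 4)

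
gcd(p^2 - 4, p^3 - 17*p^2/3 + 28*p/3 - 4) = p - 2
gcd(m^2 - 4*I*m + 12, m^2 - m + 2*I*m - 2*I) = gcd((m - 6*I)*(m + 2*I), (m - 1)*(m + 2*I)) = m + 2*I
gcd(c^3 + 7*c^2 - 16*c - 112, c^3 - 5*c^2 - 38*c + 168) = c - 4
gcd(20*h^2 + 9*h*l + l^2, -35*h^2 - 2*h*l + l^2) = 5*h + l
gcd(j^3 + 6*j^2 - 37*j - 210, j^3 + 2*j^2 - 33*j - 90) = j^2 - j - 30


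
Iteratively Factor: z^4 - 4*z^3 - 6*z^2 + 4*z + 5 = (z - 5)*(z^3 + z^2 - z - 1) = (z - 5)*(z - 1)*(z^2 + 2*z + 1) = (z - 5)*(z - 1)*(z + 1)*(z + 1)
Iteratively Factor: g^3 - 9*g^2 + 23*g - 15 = (g - 3)*(g^2 - 6*g + 5) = (g - 3)*(g - 1)*(g - 5)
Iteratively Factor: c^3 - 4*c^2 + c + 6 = (c - 2)*(c^2 - 2*c - 3) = (c - 3)*(c - 2)*(c + 1)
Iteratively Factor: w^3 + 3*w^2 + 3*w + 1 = (w + 1)*(w^2 + 2*w + 1) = (w + 1)^2*(w + 1)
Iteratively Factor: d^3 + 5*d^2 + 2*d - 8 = (d + 4)*(d^2 + d - 2) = (d - 1)*(d + 4)*(d + 2)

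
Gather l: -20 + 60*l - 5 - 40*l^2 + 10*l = -40*l^2 + 70*l - 25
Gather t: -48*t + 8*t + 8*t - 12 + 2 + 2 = -32*t - 8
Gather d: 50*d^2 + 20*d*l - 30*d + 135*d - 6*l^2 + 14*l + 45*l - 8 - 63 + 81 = 50*d^2 + d*(20*l + 105) - 6*l^2 + 59*l + 10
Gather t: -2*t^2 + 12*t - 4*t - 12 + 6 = -2*t^2 + 8*t - 6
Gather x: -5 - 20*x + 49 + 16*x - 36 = 8 - 4*x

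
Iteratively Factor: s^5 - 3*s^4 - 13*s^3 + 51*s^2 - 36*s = (s + 4)*(s^4 - 7*s^3 + 15*s^2 - 9*s) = (s - 3)*(s + 4)*(s^3 - 4*s^2 + 3*s) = s*(s - 3)*(s + 4)*(s^2 - 4*s + 3) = s*(s - 3)*(s - 1)*(s + 4)*(s - 3)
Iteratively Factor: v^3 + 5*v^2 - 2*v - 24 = (v + 3)*(v^2 + 2*v - 8) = (v + 3)*(v + 4)*(v - 2)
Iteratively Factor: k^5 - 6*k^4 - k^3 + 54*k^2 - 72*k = (k)*(k^4 - 6*k^3 - k^2 + 54*k - 72) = k*(k - 3)*(k^3 - 3*k^2 - 10*k + 24) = k*(k - 3)*(k + 3)*(k^2 - 6*k + 8) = k*(k - 4)*(k - 3)*(k + 3)*(k - 2)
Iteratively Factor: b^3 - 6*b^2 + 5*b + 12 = (b - 3)*(b^2 - 3*b - 4) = (b - 4)*(b - 3)*(b + 1)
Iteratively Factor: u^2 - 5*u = (u)*(u - 5)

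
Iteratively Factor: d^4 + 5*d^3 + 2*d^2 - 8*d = (d)*(d^3 + 5*d^2 + 2*d - 8) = d*(d + 4)*(d^2 + d - 2) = d*(d - 1)*(d + 4)*(d + 2)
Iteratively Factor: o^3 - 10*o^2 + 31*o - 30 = (o - 5)*(o^2 - 5*o + 6) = (o - 5)*(o - 3)*(o - 2)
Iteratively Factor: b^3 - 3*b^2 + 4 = (b - 2)*(b^2 - b - 2) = (b - 2)*(b + 1)*(b - 2)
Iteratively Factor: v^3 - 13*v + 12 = (v + 4)*(v^2 - 4*v + 3) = (v - 1)*(v + 4)*(v - 3)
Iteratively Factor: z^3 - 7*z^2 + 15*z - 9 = (z - 1)*(z^2 - 6*z + 9) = (z - 3)*(z - 1)*(z - 3)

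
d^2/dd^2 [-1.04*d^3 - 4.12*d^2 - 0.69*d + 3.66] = -6.24*d - 8.24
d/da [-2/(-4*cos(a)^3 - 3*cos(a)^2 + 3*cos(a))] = 12*(sin(2*a) + sin(3*a))/((cos(2*a) + 1)*(3*cos(a) + 2*cos(2*a) - 1)^2)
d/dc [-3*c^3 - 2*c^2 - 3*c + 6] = -9*c^2 - 4*c - 3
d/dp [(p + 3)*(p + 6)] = 2*p + 9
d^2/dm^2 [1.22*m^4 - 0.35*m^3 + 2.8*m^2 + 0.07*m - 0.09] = 14.64*m^2 - 2.1*m + 5.6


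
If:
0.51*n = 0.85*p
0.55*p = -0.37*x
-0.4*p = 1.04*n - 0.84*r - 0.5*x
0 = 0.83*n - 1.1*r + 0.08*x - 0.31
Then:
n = -0.21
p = -0.12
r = -0.42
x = 0.18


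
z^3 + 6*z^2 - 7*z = z*(z - 1)*(z + 7)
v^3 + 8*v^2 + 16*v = v*(v + 4)^2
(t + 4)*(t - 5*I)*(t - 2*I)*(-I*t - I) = -I*t^4 - 7*t^3 - 5*I*t^3 - 35*t^2 + 6*I*t^2 - 28*t + 50*I*t + 40*I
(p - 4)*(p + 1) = p^2 - 3*p - 4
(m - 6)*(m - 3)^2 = m^3 - 12*m^2 + 45*m - 54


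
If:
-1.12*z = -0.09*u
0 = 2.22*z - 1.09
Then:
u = 6.11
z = 0.49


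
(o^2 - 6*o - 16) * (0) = 0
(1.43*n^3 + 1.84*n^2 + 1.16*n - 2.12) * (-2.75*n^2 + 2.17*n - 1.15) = -3.9325*n^5 - 1.9569*n^4 - 0.8417*n^3 + 6.2312*n^2 - 5.9344*n + 2.438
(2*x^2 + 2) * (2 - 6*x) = -12*x^3 + 4*x^2 - 12*x + 4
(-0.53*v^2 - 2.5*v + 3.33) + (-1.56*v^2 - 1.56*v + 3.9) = -2.09*v^2 - 4.06*v + 7.23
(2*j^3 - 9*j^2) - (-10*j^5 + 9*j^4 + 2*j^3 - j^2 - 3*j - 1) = 10*j^5 - 9*j^4 - 8*j^2 + 3*j + 1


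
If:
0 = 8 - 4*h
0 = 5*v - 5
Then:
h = 2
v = 1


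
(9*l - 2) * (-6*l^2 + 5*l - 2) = -54*l^3 + 57*l^2 - 28*l + 4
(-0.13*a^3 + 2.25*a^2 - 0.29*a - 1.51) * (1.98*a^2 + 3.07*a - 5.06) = -0.2574*a^5 + 4.0559*a^4 + 6.9911*a^3 - 15.2651*a^2 - 3.1683*a + 7.6406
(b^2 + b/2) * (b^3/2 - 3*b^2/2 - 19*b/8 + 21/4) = b^5/2 - 5*b^4/4 - 25*b^3/8 + 65*b^2/16 + 21*b/8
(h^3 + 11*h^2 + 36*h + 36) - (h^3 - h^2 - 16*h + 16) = 12*h^2 + 52*h + 20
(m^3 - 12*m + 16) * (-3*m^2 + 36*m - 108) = -3*m^5 + 36*m^4 - 72*m^3 - 480*m^2 + 1872*m - 1728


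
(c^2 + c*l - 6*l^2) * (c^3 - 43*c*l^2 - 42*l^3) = c^5 + c^4*l - 49*c^3*l^2 - 85*c^2*l^3 + 216*c*l^4 + 252*l^5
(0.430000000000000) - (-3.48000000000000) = 3.91000000000000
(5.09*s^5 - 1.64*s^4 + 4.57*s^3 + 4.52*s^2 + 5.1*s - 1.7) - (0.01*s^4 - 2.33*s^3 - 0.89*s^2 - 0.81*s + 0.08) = 5.09*s^5 - 1.65*s^4 + 6.9*s^3 + 5.41*s^2 + 5.91*s - 1.78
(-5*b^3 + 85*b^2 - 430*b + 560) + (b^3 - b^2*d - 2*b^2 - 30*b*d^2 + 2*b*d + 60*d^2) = -4*b^3 - b^2*d + 83*b^2 - 30*b*d^2 + 2*b*d - 430*b + 60*d^2 + 560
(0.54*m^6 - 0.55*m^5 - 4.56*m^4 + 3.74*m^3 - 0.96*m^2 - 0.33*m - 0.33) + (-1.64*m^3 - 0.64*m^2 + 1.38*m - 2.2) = 0.54*m^6 - 0.55*m^5 - 4.56*m^4 + 2.1*m^3 - 1.6*m^2 + 1.05*m - 2.53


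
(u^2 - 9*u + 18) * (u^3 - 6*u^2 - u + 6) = u^5 - 15*u^4 + 71*u^3 - 93*u^2 - 72*u + 108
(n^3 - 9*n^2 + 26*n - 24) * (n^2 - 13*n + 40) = n^5 - 22*n^4 + 183*n^3 - 722*n^2 + 1352*n - 960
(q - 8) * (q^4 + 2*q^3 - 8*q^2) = q^5 - 6*q^4 - 24*q^3 + 64*q^2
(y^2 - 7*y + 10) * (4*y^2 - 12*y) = 4*y^4 - 40*y^3 + 124*y^2 - 120*y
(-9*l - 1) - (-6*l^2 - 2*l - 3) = 6*l^2 - 7*l + 2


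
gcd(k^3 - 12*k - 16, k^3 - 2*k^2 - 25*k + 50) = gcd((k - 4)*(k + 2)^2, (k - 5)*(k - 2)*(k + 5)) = 1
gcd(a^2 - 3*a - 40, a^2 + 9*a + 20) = a + 5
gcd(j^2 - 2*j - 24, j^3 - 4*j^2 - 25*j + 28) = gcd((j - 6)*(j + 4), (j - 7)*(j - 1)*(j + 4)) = j + 4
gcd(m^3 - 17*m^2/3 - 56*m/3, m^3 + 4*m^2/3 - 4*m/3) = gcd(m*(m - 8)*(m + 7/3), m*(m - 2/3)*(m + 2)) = m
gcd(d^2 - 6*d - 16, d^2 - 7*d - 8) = d - 8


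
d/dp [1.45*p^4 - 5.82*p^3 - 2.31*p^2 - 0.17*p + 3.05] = 5.8*p^3 - 17.46*p^2 - 4.62*p - 0.17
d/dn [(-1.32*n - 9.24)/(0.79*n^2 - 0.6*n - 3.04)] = (1.0428*n^2 + 14.5992*n - 1.5312)/(0.6241*n^4 - 0.948*n^3 - 4.4432*n^2 + 3.648*n + 9.2416)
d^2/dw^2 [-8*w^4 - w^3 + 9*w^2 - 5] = -96*w^2 - 6*w + 18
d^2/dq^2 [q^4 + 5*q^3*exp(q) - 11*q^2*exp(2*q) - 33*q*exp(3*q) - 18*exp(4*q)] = 5*q^3*exp(q) - 44*q^2*exp(2*q) + 30*q^2*exp(q) + 12*q^2 - 297*q*exp(3*q) - 88*q*exp(2*q) + 30*q*exp(q) - 288*exp(4*q) - 198*exp(3*q) - 22*exp(2*q)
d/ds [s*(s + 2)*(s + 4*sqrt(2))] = 3*s^2 + 4*s + 8*sqrt(2)*s + 8*sqrt(2)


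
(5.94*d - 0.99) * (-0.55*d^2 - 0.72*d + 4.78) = -3.267*d^3 - 3.7323*d^2 + 29.106*d - 4.7322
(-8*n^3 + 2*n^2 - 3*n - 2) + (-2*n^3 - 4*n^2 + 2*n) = -10*n^3 - 2*n^2 - n - 2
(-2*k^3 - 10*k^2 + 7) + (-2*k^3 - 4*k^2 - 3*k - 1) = -4*k^3 - 14*k^2 - 3*k + 6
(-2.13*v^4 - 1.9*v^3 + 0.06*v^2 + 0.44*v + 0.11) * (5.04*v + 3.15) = -10.7352*v^5 - 16.2855*v^4 - 5.6826*v^3 + 2.4066*v^2 + 1.9404*v + 0.3465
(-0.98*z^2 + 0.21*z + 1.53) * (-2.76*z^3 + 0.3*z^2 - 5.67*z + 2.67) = 2.7048*z^5 - 0.8736*z^4 + 1.3968*z^3 - 3.3483*z^2 - 8.1144*z + 4.0851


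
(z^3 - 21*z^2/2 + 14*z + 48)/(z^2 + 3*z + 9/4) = 2*(z^2 - 12*z + 32)/(2*z + 3)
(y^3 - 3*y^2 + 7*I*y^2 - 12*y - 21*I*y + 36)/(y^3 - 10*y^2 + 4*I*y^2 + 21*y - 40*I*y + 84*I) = (y + 3*I)/(y - 7)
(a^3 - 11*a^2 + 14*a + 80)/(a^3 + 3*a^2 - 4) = (a^2 - 13*a + 40)/(a^2 + a - 2)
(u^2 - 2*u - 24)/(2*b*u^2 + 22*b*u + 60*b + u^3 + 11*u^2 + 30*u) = (u^2 - 2*u - 24)/(2*b*u^2 + 22*b*u + 60*b + u^3 + 11*u^2 + 30*u)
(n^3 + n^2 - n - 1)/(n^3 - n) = (n + 1)/n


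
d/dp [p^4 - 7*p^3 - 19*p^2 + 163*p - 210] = 4*p^3 - 21*p^2 - 38*p + 163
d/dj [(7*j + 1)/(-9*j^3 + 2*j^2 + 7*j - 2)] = (126*j^3 + 13*j^2 - 4*j - 21)/(81*j^6 - 36*j^5 - 122*j^4 + 64*j^3 + 41*j^2 - 28*j + 4)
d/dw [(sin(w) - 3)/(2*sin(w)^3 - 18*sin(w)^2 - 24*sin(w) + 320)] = (-sin(w)^3 + 9*sin(w)^2 - 27*sin(w) + 62)*cos(w)/((sin(w) - 8)^2*(sin(w) - 5)^2*(sin(w) + 4)^2)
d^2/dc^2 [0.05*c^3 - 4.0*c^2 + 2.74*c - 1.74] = 0.3*c - 8.0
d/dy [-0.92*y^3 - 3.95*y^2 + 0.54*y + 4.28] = -2.76*y^2 - 7.9*y + 0.54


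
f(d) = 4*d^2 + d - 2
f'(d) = 8*d + 1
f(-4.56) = 76.61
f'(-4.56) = -35.48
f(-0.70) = -0.74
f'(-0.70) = -4.60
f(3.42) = 48.21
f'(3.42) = 28.36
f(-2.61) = 22.64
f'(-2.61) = -19.88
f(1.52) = 8.76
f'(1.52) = 13.16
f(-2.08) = 13.23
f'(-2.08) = -15.64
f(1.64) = 10.40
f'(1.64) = 14.12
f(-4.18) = 63.71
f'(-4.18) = -32.44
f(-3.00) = 31.00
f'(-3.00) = -23.00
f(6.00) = 148.00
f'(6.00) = 49.00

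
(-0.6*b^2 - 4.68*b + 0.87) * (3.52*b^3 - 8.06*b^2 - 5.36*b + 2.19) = -2.112*b^5 - 11.6376*b^4 + 43.9992*b^3 + 16.7586*b^2 - 14.9124*b + 1.9053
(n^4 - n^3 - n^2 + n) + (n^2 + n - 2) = n^4 - n^3 + 2*n - 2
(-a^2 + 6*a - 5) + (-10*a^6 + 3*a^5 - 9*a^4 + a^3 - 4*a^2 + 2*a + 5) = -10*a^6 + 3*a^5 - 9*a^4 + a^3 - 5*a^2 + 8*a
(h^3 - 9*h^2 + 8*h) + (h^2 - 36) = h^3 - 8*h^2 + 8*h - 36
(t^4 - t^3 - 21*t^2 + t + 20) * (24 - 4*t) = -4*t^5 + 28*t^4 + 60*t^3 - 508*t^2 - 56*t + 480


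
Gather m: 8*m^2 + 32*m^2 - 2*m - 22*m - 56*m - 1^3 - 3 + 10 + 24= 40*m^2 - 80*m + 30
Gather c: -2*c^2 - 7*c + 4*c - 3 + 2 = -2*c^2 - 3*c - 1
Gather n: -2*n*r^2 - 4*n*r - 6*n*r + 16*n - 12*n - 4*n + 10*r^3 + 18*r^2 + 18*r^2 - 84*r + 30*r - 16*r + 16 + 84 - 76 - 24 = n*(-2*r^2 - 10*r) + 10*r^3 + 36*r^2 - 70*r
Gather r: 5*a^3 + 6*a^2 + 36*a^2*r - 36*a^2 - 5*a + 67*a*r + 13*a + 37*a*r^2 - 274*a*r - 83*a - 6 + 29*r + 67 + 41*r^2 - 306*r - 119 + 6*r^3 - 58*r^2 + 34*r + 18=5*a^3 - 30*a^2 - 75*a + 6*r^3 + r^2*(37*a - 17) + r*(36*a^2 - 207*a - 243) - 40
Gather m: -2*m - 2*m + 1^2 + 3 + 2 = 6 - 4*m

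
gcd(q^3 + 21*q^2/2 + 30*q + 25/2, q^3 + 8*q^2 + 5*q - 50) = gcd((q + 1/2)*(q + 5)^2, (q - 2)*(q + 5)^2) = q^2 + 10*q + 25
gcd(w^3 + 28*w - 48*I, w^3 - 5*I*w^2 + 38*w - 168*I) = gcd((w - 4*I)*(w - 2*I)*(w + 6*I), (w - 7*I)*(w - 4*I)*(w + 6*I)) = w^2 + 2*I*w + 24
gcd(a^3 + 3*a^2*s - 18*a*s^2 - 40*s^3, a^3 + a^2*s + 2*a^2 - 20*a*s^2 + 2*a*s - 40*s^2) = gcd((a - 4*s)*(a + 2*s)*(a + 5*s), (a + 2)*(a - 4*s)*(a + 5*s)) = -a^2 - a*s + 20*s^2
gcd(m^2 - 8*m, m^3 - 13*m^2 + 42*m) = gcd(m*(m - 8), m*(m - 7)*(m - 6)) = m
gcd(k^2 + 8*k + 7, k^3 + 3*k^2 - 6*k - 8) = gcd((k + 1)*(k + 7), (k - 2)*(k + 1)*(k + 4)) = k + 1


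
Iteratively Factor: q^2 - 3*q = (q)*(q - 3)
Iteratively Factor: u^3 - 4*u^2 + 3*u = (u - 3)*(u^2 - u) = u*(u - 3)*(u - 1)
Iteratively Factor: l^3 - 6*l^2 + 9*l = (l - 3)*(l^2 - 3*l) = (l - 3)^2*(l)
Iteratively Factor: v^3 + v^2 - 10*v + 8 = (v - 2)*(v^2 + 3*v - 4) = (v - 2)*(v - 1)*(v + 4)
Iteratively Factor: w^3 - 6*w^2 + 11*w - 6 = (w - 2)*(w^2 - 4*w + 3) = (w - 2)*(w - 1)*(w - 3)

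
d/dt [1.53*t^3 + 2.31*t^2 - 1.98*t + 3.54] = 4.59*t^2 + 4.62*t - 1.98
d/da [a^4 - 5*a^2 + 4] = 4*a^3 - 10*a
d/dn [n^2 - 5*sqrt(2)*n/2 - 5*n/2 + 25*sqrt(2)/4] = 2*n - 5*sqrt(2)/2 - 5/2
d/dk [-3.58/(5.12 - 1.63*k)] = -5.8354/(1.63*k - 5.12)^2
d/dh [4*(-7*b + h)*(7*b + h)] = 8*h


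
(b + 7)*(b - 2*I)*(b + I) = b^3 + 7*b^2 - I*b^2 + 2*b - 7*I*b + 14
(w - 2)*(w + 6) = w^2 + 4*w - 12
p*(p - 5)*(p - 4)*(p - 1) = p^4 - 10*p^3 + 29*p^2 - 20*p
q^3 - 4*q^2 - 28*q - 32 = (q - 8)*(q + 2)^2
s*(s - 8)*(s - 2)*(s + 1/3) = s^4 - 29*s^3/3 + 38*s^2/3 + 16*s/3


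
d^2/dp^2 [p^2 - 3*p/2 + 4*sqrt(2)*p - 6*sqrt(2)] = 2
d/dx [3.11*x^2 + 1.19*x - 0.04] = 6.22*x + 1.19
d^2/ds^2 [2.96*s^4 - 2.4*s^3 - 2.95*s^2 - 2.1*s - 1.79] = 35.52*s^2 - 14.4*s - 5.9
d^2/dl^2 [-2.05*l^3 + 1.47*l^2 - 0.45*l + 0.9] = 2.94 - 12.3*l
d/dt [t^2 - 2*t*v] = 2*t - 2*v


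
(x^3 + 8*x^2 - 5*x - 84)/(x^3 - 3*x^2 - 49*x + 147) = (x + 4)/(x - 7)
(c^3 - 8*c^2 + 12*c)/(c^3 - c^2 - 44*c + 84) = c/(c + 7)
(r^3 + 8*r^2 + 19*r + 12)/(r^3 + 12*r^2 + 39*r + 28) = (r + 3)/(r + 7)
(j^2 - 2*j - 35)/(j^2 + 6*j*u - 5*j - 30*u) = (j^2 - 2*j - 35)/(j^2 + 6*j*u - 5*j - 30*u)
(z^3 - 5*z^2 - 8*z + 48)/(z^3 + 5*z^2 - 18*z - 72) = (z - 4)/(z + 6)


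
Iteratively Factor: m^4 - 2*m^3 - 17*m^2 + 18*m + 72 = (m - 3)*(m^3 + m^2 - 14*m - 24) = (m - 4)*(m - 3)*(m^2 + 5*m + 6) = (m - 4)*(m - 3)*(m + 2)*(m + 3)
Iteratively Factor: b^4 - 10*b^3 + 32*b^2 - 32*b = (b - 4)*(b^3 - 6*b^2 + 8*b) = (b - 4)*(b - 2)*(b^2 - 4*b) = b*(b - 4)*(b - 2)*(b - 4)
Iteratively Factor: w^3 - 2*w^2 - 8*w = (w + 2)*(w^2 - 4*w) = w*(w + 2)*(w - 4)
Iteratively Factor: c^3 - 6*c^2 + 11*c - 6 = (c - 1)*(c^2 - 5*c + 6) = (c - 3)*(c - 1)*(c - 2)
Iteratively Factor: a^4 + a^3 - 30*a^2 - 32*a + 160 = (a + 4)*(a^3 - 3*a^2 - 18*a + 40) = (a - 2)*(a + 4)*(a^2 - a - 20) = (a - 5)*(a - 2)*(a + 4)*(a + 4)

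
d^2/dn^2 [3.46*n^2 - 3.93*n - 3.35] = 6.92000000000000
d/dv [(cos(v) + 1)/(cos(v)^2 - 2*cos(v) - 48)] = (cos(v)^2 + 2*cos(v) + 46)*sin(v)/(sin(v)^2 + 2*cos(v) + 47)^2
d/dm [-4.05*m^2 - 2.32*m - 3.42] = -8.1*m - 2.32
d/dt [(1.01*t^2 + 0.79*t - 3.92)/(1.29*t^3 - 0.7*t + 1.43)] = ((2.02*t + 0.79)*(1.29*t^3 - 0.7*t + 1.43) - (3.87*t^2 - 0.7)*(1.01*t^2 + 0.79*t - 3.92))/(1.29*t^3 - 0.7*t + 1.43)^2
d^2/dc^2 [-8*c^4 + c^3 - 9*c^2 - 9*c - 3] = -96*c^2 + 6*c - 18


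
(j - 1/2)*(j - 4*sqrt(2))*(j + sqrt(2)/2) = j^3 - 7*sqrt(2)*j^2/2 - j^2/2 - 4*j + 7*sqrt(2)*j/4 + 2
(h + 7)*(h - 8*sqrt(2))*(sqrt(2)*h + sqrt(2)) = sqrt(2)*h^3 - 16*h^2 + 8*sqrt(2)*h^2 - 128*h + 7*sqrt(2)*h - 112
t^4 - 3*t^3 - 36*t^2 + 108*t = t*(t - 6)*(t - 3)*(t + 6)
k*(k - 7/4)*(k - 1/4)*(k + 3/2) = k^4 - k^3/2 - 41*k^2/16 + 21*k/32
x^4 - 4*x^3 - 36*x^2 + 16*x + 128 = (x - 8)*(x - 2)*(x + 2)*(x + 4)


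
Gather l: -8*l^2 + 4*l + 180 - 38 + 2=-8*l^2 + 4*l + 144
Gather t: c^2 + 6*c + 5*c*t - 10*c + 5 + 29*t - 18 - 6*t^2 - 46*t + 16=c^2 - 4*c - 6*t^2 + t*(5*c - 17) + 3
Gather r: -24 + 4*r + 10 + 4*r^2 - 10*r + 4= 4*r^2 - 6*r - 10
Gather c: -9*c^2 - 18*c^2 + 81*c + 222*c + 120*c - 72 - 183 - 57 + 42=-27*c^2 + 423*c - 270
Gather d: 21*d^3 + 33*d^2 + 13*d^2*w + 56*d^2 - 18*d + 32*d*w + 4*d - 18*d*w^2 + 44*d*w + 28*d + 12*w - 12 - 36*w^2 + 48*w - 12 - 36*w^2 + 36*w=21*d^3 + d^2*(13*w + 89) + d*(-18*w^2 + 76*w + 14) - 72*w^2 + 96*w - 24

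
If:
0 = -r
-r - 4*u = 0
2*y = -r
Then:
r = 0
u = 0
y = 0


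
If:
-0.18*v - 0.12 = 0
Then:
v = -0.67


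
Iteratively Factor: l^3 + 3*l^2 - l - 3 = (l - 1)*(l^2 + 4*l + 3) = (l - 1)*(l + 1)*(l + 3)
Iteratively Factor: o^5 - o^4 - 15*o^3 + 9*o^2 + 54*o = (o)*(o^4 - o^3 - 15*o^2 + 9*o + 54) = o*(o + 3)*(o^3 - 4*o^2 - 3*o + 18) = o*(o + 2)*(o + 3)*(o^2 - 6*o + 9) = o*(o - 3)*(o + 2)*(o + 3)*(o - 3)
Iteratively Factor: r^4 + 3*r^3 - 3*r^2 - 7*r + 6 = (r - 1)*(r^3 + 4*r^2 + r - 6) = (r - 1)*(r + 3)*(r^2 + r - 2) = (r - 1)^2*(r + 3)*(r + 2)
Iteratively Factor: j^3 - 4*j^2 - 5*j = (j - 5)*(j^2 + j) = j*(j - 5)*(j + 1)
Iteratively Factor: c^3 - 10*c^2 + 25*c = (c - 5)*(c^2 - 5*c) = c*(c - 5)*(c - 5)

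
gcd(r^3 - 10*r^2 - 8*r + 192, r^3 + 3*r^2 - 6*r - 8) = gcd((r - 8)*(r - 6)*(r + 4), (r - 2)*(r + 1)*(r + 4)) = r + 4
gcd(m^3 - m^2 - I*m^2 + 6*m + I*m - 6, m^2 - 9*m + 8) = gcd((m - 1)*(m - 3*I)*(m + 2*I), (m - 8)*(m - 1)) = m - 1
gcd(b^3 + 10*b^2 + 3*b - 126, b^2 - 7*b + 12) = b - 3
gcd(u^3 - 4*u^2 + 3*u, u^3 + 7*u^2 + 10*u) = u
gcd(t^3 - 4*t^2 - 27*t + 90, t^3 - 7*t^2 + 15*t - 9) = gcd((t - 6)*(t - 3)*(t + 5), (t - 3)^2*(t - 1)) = t - 3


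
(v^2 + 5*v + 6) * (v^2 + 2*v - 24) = v^4 + 7*v^3 - 8*v^2 - 108*v - 144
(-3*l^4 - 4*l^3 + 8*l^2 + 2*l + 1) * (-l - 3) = 3*l^5 + 13*l^4 + 4*l^3 - 26*l^2 - 7*l - 3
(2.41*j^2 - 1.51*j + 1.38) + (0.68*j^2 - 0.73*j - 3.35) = 3.09*j^2 - 2.24*j - 1.97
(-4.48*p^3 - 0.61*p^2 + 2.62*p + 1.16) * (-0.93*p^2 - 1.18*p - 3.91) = 4.1664*p^5 + 5.8537*p^4 + 15.8*p^3 - 1.7853*p^2 - 11.613*p - 4.5356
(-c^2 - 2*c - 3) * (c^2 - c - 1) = -c^4 - c^3 + 5*c + 3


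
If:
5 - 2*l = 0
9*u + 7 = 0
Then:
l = 5/2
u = -7/9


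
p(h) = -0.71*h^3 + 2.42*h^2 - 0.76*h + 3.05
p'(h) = -2.13*h^2 + 4.84*h - 0.76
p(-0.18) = 3.27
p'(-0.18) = -1.70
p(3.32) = 1.22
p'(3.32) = -8.17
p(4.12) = -8.66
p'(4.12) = -16.97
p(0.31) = 3.03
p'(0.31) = 0.54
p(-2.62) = 34.42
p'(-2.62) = -28.06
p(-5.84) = 231.44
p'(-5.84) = -101.67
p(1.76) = 5.34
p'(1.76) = 1.16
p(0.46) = 3.14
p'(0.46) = 1.02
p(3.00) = 3.38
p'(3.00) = -5.41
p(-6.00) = 248.09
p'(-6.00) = -106.48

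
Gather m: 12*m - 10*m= 2*m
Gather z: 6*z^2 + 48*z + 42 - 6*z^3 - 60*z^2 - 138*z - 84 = -6*z^3 - 54*z^2 - 90*z - 42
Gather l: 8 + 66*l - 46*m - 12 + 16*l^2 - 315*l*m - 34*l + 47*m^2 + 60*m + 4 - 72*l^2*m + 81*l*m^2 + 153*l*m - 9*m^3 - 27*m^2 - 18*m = l^2*(16 - 72*m) + l*(81*m^2 - 162*m + 32) - 9*m^3 + 20*m^2 - 4*m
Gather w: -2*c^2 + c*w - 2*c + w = -2*c^2 - 2*c + w*(c + 1)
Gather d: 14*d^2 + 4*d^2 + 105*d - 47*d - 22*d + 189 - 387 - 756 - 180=18*d^2 + 36*d - 1134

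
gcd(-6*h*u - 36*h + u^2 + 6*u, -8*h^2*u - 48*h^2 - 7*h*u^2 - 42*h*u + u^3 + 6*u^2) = u + 6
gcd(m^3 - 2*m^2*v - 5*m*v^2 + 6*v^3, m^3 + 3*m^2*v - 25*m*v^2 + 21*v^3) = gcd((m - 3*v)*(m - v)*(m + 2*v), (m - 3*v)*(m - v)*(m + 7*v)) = m^2 - 4*m*v + 3*v^2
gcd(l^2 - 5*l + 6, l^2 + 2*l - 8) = l - 2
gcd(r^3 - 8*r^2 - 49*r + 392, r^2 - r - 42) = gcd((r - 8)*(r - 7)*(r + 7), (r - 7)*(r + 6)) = r - 7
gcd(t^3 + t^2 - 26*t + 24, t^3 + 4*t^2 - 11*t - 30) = 1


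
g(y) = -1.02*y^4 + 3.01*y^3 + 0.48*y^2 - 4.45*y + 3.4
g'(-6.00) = 1196.15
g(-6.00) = -1924.70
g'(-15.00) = 15782.90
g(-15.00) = -61618.10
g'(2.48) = -8.76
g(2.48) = 2.64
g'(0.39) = -2.94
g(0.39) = 1.89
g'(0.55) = -1.87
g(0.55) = 1.51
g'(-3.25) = 227.87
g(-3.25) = -194.19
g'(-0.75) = 1.63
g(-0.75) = 5.41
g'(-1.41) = 23.59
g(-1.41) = -1.84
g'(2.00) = 0.95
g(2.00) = 4.18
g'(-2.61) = 127.10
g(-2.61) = -82.57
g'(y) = -4.08*y^3 + 9.03*y^2 + 0.96*y - 4.45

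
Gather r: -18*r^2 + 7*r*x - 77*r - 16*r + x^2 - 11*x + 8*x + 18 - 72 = -18*r^2 + r*(7*x - 93) + x^2 - 3*x - 54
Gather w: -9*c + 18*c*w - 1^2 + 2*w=-9*c + w*(18*c + 2) - 1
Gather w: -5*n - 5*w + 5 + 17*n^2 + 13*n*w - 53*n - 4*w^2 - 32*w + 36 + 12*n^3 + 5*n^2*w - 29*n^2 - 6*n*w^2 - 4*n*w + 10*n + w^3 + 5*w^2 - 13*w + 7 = 12*n^3 - 12*n^2 - 48*n + w^3 + w^2*(1 - 6*n) + w*(5*n^2 + 9*n - 50) + 48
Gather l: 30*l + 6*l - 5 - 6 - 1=36*l - 12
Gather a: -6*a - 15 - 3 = -6*a - 18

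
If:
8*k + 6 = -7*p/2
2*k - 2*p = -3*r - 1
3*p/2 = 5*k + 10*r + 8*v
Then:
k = 168*v/283 - 256/283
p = 100/283 - 384*v/283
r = 143/283 - 368*v/283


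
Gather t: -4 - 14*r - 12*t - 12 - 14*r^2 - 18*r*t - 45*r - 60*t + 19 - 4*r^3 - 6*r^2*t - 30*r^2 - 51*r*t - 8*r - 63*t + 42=-4*r^3 - 44*r^2 - 67*r + t*(-6*r^2 - 69*r - 135) + 45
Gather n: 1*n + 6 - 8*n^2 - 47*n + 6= -8*n^2 - 46*n + 12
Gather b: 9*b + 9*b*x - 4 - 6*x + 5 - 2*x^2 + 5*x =b*(9*x + 9) - 2*x^2 - x + 1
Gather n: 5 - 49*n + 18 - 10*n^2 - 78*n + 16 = -10*n^2 - 127*n + 39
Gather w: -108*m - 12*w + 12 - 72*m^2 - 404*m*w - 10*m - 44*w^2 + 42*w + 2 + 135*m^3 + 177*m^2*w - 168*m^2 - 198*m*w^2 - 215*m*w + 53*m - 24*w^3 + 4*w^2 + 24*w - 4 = 135*m^3 - 240*m^2 - 65*m - 24*w^3 + w^2*(-198*m - 40) + w*(177*m^2 - 619*m + 54) + 10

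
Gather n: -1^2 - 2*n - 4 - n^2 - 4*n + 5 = -n^2 - 6*n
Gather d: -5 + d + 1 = d - 4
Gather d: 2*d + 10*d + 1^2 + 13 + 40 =12*d + 54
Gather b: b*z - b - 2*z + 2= b*(z - 1) - 2*z + 2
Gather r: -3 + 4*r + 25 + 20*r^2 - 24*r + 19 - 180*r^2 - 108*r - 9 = -160*r^2 - 128*r + 32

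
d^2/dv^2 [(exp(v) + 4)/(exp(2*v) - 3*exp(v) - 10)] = (exp(4*v) + 19*exp(3*v) + 24*exp(2*v) + 166*exp(v) - 20)*exp(v)/(exp(6*v) - 9*exp(5*v) - 3*exp(4*v) + 153*exp(3*v) + 30*exp(2*v) - 900*exp(v) - 1000)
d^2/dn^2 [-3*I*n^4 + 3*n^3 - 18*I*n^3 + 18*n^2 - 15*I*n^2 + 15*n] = -36*I*n^2 + n*(18 - 108*I) + 36 - 30*I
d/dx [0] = 0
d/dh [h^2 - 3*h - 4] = 2*h - 3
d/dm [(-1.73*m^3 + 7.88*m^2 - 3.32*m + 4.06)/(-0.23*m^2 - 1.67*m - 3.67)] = (0.3979*m^4 + 5.7782*m^3 + 5.1241*m^2 - 55.9716*m + 18.9646)/(0.0529*m^4 + 0.7682*m^3 + 4.4771*m^2 + 12.2578*m + 13.4689)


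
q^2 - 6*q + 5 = (q - 5)*(q - 1)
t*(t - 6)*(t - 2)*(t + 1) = t^4 - 7*t^3 + 4*t^2 + 12*t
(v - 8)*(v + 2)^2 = v^3 - 4*v^2 - 28*v - 32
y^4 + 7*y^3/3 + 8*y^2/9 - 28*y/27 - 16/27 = (y - 2/3)*(y + 2/3)*(y + 1)*(y + 4/3)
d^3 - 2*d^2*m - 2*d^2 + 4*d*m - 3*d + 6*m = (d - 3)*(d + 1)*(d - 2*m)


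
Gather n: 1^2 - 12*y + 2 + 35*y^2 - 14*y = 35*y^2 - 26*y + 3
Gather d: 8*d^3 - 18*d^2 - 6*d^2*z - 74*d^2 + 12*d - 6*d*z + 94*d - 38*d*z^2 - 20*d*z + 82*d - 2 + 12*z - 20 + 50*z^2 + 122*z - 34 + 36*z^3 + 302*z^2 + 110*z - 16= 8*d^3 + d^2*(-6*z - 92) + d*(-38*z^2 - 26*z + 188) + 36*z^3 + 352*z^2 + 244*z - 72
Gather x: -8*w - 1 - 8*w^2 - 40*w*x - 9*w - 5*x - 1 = -8*w^2 - 17*w + x*(-40*w - 5) - 2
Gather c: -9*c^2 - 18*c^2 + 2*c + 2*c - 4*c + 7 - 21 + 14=-27*c^2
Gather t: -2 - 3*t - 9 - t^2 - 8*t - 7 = -t^2 - 11*t - 18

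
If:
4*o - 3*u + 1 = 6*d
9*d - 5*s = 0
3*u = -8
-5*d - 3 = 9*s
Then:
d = -15/106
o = -261/106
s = -27/106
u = -8/3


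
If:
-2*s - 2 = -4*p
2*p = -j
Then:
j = -s - 1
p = s/2 + 1/2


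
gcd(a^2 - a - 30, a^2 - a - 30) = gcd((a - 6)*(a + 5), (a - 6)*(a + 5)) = a^2 - a - 30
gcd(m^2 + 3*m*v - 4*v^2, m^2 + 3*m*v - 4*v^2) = -m^2 - 3*m*v + 4*v^2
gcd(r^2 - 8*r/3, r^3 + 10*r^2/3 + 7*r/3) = r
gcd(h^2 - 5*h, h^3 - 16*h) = h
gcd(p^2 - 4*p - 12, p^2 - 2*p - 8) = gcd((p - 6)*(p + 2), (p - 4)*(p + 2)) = p + 2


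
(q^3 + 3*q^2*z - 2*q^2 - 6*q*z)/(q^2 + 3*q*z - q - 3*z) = q*(q - 2)/(q - 1)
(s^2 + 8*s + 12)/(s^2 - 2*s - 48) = (s + 2)/(s - 8)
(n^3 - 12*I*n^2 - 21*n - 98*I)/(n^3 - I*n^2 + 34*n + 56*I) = (n - 7*I)/(n + 4*I)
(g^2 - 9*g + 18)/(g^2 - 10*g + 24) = (g - 3)/(g - 4)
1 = 1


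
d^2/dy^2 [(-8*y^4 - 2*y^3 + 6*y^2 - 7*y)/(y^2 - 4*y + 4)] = 2*(-8*y^4 + 64*y^3 - 192*y^2 - 7*y - 4)/(y^4 - 8*y^3 + 24*y^2 - 32*y + 16)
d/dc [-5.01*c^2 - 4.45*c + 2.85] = -10.02*c - 4.45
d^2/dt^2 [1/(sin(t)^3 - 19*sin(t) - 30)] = (9*sin(t)^6 - 50*sin(t)^4 + 270*sin(t)^3 + 475*sin(t)^2 - 750*sin(t) - 722)/(-sin(t)^3 + 19*sin(t) + 30)^3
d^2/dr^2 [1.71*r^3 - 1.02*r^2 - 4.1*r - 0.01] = 10.26*r - 2.04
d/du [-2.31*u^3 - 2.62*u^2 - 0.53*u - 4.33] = -6.93*u^2 - 5.24*u - 0.53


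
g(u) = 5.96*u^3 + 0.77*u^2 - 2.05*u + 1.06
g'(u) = 17.88*u^2 + 1.54*u - 2.05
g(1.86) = 38.26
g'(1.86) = 62.67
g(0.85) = 3.53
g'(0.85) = 12.18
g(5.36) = 929.98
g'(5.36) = 519.89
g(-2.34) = -66.29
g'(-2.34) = 92.25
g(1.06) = 6.85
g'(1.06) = 19.67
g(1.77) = 32.89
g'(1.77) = 56.69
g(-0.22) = 1.48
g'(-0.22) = -1.52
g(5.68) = 1106.43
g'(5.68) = 583.55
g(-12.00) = -10162.34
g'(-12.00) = 2554.19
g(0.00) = 1.06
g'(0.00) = -2.05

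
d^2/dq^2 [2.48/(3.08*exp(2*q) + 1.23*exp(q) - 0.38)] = (2.48*(6.16*exp(q) + 1.23)*(12.32*exp(q) + 2.46)*exp(q) - (30.5536*exp(q) + 3.0504)*(3.08*exp(2*q) + 1.23*exp(q) - 0.38))*exp(q)/(3.08*exp(2*q) + 1.23*exp(q) - 0.38)^3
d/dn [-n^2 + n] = 1 - 2*n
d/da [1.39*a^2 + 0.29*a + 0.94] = 2.78*a + 0.29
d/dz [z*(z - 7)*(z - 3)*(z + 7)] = 4*z^3 - 9*z^2 - 98*z + 147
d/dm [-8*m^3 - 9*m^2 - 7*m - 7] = -24*m^2 - 18*m - 7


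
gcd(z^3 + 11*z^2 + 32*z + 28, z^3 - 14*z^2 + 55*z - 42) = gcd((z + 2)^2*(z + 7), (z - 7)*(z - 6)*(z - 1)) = 1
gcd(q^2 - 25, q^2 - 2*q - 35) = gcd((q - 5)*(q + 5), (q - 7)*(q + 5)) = q + 5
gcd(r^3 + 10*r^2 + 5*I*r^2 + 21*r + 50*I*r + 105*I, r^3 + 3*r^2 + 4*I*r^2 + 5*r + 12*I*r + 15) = r^2 + r*(3 + 5*I) + 15*I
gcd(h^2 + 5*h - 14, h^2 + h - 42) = h + 7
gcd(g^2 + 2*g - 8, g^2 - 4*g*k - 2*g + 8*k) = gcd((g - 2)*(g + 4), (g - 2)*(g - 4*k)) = g - 2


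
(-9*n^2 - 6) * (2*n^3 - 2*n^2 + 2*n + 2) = -18*n^5 + 18*n^4 - 30*n^3 - 6*n^2 - 12*n - 12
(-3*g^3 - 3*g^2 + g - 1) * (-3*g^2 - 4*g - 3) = 9*g^5 + 21*g^4 + 18*g^3 + 8*g^2 + g + 3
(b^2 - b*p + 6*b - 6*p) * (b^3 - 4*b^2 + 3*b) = b^5 - b^4*p + 2*b^4 - 2*b^3*p - 21*b^3 + 21*b^2*p + 18*b^2 - 18*b*p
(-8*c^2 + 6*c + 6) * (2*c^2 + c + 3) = -16*c^4 + 4*c^3 - 6*c^2 + 24*c + 18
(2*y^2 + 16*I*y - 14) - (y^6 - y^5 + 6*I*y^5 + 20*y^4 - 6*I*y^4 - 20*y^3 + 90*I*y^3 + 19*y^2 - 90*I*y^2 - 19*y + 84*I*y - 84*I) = -y^6 + y^5 - 6*I*y^5 - 20*y^4 + 6*I*y^4 + 20*y^3 - 90*I*y^3 - 17*y^2 + 90*I*y^2 + 19*y - 68*I*y - 14 + 84*I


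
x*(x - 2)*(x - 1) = x^3 - 3*x^2 + 2*x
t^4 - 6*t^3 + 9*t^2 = t^2*(t - 3)^2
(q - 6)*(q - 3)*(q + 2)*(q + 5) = q^4 - 2*q^3 - 35*q^2 + 36*q + 180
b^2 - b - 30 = (b - 6)*(b + 5)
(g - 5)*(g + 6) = g^2 + g - 30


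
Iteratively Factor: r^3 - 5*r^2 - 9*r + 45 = (r - 5)*(r^2 - 9) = (r - 5)*(r + 3)*(r - 3)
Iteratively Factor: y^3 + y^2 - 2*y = (y - 1)*(y^2 + 2*y) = y*(y - 1)*(y + 2)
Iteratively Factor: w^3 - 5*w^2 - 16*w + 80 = (w - 5)*(w^2 - 16) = (w - 5)*(w + 4)*(w - 4)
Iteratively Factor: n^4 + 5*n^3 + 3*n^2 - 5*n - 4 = (n + 1)*(n^3 + 4*n^2 - n - 4) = (n - 1)*(n + 1)*(n^2 + 5*n + 4) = (n - 1)*(n + 1)*(n + 4)*(n + 1)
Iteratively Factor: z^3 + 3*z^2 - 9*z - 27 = (z + 3)*(z^2 - 9) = (z + 3)^2*(z - 3)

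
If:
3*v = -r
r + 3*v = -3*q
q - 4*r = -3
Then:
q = 0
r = 3/4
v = -1/4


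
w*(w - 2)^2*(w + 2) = w^4 - 2*w^3 - 4*w^2 + 8*w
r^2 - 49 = (r - 7)*(r + 7)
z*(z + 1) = z^2 + z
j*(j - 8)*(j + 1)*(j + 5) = j^4 - 2*j^3 - 43*j^2 - 40*j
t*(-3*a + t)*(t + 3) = -3*a*t^2 - 9*a*t + t^3 + 3*t^2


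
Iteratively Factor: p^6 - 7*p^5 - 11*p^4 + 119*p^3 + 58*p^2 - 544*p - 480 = (p + 2)*(p^5 - 9*p^4 + 7*p^3 + 105*p^2 - 152*p - 240) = (p + 2)*(p + 3)*(p^4 - 12*p^3 + 43*p^2 - 24*p - 80) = (p - 5)*(p + 2)*(p + 3)*(p^3 - 7*p^2 + 8*p + 16) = (p - 5)*(p - 4)*(p + 2)*(p + 3)*(p^2 - 3*p - 4) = (p - 5)*(p - 4)^2*(p + 2)*(p + 3)*(p + 1)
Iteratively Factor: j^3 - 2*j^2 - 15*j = (j)*(j^2 - 2*j - 15) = j*(j + 3)*(j - 5)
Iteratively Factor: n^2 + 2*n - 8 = (n + 4)*(n - 2)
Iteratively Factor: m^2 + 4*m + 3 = (m + 3)*(m + 1)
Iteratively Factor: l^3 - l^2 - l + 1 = (l - 1)*(l^2 - 1) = (l - 1)^2*(l + 1)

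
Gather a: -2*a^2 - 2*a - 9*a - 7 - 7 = -2*a^2 - 11*a - 14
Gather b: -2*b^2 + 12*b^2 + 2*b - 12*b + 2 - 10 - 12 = 10*b^2 - 10*b - 20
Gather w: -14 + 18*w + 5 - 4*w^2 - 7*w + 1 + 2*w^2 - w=-2*w^2 + 10*w - 8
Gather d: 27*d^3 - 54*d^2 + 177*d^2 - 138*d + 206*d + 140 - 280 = 27*d^3 + 123*d^2 + 68*d - 140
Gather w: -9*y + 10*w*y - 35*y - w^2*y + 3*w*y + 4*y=-w^2*y + 13*w*y - 40*y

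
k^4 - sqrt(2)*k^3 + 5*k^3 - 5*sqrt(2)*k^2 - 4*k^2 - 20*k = k*(k + 5)*(k - 2*sqrt(2))*(k + sqrt(2))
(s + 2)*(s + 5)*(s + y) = s^3 + s^2*y + 7*s^2 + 7*s*y + 10*s + 10*y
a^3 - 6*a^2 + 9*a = a*(a - 3)^2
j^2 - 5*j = j*(j - 5)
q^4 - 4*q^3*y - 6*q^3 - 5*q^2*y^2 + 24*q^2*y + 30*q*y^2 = q*(q - 6)*(q - 5*y)*(q + y)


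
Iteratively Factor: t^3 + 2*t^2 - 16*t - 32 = (t - 4)*(t^2 + 6*t + 8) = (t - 4)*(t + 4)*(t + 2)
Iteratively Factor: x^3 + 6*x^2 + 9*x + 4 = (x + 1)*(x^2 + 5*x + 4) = (x + 1)^2*(x + 4)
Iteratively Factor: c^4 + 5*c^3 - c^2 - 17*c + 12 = (c - 1)*(c^3 + 6*c^2 + 5*c - 12) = (c - 1)*(c + 4)*(c^2 + 2*c - 3) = (c - 1)^2*(c + 4)*(c + 3)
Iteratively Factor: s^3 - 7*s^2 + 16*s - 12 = (s - 2)*(s^2 - 5*s + 6) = (s - 3)*(s - 2)*(s - 2)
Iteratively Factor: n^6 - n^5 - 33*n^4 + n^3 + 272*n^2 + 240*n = (n + 3)*(n^5 - 4*n^4 - 21*n^3 + 64*n^2 + 80*n) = (n - 5)*(n + 3)*(n^4 + n^3 - 16*n^2 - 16*n) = (n - 5)*(n - 4)*(n + 3)*(n^3 + 5*n^2 + 4*n) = (n - 5)*(n - 4)*(n + 1)*(n + 3)*(n^2 + 4*n) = n*(n - 5)*(n - 4)*(n + 1)*(n + 3)*(n + 4)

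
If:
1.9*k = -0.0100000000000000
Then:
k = -0.01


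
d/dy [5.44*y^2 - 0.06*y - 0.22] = 10.88*y - 0.06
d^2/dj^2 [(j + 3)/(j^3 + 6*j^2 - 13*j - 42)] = 2*((j + 3)*(3*j^2 + 12*j - 13)^2 + (-3*j^2 - 12*j - 3*(j + 2)*(j + 3) + 13)*(j^3 + 6*j^2 - 13*j - 42))/(j^3 + 6*j^2 - 13*j - 42)^3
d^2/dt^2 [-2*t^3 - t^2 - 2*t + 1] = -12*t - 2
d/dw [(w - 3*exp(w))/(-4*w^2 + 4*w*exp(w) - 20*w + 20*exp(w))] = (-(w - 3*exp(w))*(w*exp(w) - 2*w + 6*exp(w) - 5) + (3*exp(w) - 1)*(w^2 - w*exp(w) + 5*w - 5*exp(w)))/(4*(w^2 - w*exp(w) + 5*w - 5*exp(w))^2)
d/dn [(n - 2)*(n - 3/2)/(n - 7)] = (n^2 - 14*n + 43/2)/(n^2 - 14*n + 49)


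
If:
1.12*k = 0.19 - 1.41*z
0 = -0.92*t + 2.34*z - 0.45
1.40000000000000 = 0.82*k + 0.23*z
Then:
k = 2.15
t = -4.49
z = -1.57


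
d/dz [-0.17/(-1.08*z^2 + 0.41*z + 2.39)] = (0.0697 - 0.3672*z)/(-1.08*z^2 + 0.41*z + 2.39)^2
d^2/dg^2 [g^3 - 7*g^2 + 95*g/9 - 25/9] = 6*g - 14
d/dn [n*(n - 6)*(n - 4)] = 3*n^2 - 20*n + 24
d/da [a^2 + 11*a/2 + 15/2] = 2*a + 11/2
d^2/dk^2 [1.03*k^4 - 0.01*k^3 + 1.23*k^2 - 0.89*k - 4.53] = 12.36*k^2 - 0.06*k + 2.46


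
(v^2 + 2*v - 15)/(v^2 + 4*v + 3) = (v^2 + 2*v - 15)/(v^2 + 4*v + 3)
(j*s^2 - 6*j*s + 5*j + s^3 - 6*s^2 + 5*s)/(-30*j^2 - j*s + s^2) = (-j*s^2 + 6*j*s - 5*j - s^3 + 6*s^2 - 5*s)/(30*j^2 + j*s - s^2)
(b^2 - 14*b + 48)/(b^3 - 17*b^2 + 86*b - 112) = (b - 6)/(b^2 - 9*b + 14)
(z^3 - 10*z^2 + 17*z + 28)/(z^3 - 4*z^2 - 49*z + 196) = (z + 1)/(z + 7)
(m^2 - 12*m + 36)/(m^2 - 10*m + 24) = (m - 6)/(m - 4)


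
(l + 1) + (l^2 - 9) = l^2 + l - 8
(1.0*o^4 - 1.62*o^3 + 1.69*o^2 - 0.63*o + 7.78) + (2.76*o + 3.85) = 1.0*o^4 - 1.62*o^3 + 1.69*o^2 + 2.13*o + 11.63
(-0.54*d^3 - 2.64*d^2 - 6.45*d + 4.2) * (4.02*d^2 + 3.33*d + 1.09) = -2.1708*d^5 - 12.411*d^4 - 35.3088*d^3 - 7.4721*d^2 + 6.9555*d + 4.578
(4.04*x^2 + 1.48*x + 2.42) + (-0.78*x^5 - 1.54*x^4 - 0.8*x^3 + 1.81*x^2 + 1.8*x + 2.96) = -0.78*x^5 - 1.54*x^4 - 0.8*x^3 + 5.85*x^2 + 3.28*x + 5.38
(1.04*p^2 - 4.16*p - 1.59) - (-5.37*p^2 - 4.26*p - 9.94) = 6.41*p^2 + 0.0999999999999996*p + 8.35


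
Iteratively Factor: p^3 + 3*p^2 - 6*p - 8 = (p - 2)*(p^2 + 5*p + 4) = (p - 2)*(p + 4)*(p + 1)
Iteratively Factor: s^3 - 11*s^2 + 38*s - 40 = (s - 4)*(s^2 - 7*s + 10) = (s - 4)*(s - 2)*(s - 5)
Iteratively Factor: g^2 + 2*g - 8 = (g + 4)*(g - 2)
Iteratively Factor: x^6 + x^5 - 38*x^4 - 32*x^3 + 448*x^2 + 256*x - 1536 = (x + 4)*(x^5 - 3*x^4 - 26*x^3 + 72*x^2 + 160*x - 384) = (x - 2)*(x + 4)*(x^4 - x^3 - 28*x^2 + 16*x + 192) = (x - 4)*(x - 2)*(x + 4)*(x^3 + 3*x^2 - 16*x - 48) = (x - 4)*(x - 2)*(x + 3)*(x + 4)*(x^2 - 16) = (x - 4)^2*(x - 2)*(x + 3)*(x + 4)*(x + 4)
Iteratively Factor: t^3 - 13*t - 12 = (t - 4)*(t^2 + 4*t + 3) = (t - 4)*(t + 1)*(t + 3)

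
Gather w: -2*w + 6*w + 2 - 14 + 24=4*w + 12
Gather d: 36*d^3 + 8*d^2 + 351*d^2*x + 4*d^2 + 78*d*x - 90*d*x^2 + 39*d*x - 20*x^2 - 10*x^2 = 36*d^3 + d^2*(351*x + 12) + d*(-90*x^2 + 117*x) - 30*x^2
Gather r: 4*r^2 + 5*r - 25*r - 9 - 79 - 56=4*r^2 - 20*r - 144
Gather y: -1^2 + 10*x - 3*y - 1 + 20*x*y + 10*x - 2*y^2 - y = 20*x - 2*y^2 + y*(20*x - 4) - 2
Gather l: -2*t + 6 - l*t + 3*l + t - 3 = l*(3 - t) - t + 3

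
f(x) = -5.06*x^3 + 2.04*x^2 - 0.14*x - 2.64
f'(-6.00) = -571.10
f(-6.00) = 1164.60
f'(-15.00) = -3476.84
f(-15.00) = 17535.96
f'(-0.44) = -4.87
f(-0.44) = -1.75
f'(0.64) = -3.75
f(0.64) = -3.22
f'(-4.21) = -286.37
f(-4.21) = 411.68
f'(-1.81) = -57.26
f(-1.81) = 34.30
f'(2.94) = -119.35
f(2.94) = -114.00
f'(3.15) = -137.91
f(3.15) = -140.99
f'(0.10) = 0.12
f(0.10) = -2.64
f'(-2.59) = -112.54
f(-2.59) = 99.32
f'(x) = -15.18*x^2 + 4.08*x - 0.14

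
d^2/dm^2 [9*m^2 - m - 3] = 18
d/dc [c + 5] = 1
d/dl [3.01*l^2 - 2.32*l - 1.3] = 6.02*l - 2.32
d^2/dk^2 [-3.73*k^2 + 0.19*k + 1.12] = -7.46000000000000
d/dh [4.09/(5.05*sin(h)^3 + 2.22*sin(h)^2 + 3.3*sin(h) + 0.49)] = (-18.1596*sin(h) + 30.98175*cos(2*h) - 44.47875)*cos(h)/(5.05*sin(h)^3 + 2.22*sin(h)^2 + 3.3*sin(h) + 0.49)^2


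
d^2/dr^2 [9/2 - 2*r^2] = -4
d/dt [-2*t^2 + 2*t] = 2 - 4*t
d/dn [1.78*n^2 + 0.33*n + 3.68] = 3.56*n + 0.33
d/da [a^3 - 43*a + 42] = 3*a^2 - 43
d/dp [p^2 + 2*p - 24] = 2*p + 2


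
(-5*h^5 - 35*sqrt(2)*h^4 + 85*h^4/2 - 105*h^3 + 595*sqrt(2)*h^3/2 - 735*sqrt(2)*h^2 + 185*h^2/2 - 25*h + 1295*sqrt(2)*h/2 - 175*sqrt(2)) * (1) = -5*h^5 - 35*sqrt(2)*h^4 + 85*h^4/2 - 105*h^3 + 595*sqrt(2)*h^3/2 - 735*sqrt(2)*h^2 + 185*h^2/2 - 25*h + 1295*sqrt(2)*h/2 - 175*sqrt(2)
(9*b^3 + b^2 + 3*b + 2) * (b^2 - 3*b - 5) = 9*b^5 - 26*b^4 - 45*b^3 - 12*b^2 - 21*b - 10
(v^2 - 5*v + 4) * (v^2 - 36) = v^4 - 5*v^3 - 32*v^2 + 180*v - 144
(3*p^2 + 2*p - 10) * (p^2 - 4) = 3*p^4 + 2*p^3 - 22*p^2 - 8*p + 40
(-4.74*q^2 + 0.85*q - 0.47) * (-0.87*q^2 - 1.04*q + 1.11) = 4.1238*q^4 + 4.1901*q^3 - 5.7365*q^2 + 1.4323*q - 0.5217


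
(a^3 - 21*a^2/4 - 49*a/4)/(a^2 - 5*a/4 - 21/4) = a*(a - 7)/(a - 3)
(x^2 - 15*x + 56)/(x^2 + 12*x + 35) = (x^2 - 15*x + 56)/(x^2 + 12*x + 35)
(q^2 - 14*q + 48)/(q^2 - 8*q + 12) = (q - 8)/(q - 2)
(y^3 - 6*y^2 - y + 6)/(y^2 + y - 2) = (y^2 - 5*y - 6)/(y + 2)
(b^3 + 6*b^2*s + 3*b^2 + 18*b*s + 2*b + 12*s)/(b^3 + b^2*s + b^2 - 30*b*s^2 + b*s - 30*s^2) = (-b - 2)/(-b + 5*s)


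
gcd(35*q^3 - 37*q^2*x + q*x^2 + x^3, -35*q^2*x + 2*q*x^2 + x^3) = -35*q^2 + 2*q*x + x^2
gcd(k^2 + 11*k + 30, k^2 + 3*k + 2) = 1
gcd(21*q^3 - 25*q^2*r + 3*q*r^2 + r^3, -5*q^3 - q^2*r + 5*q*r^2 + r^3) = q - r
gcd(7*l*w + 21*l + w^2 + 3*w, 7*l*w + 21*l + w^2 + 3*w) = 7*l*w + 21*l + w^2 + 3*w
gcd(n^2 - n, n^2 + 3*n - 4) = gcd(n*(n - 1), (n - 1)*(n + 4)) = n - 1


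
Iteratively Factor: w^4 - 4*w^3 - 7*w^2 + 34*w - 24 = (w - 1)*(w^3 - 3*w^2 - 10*w + 24) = (w - 4)*(w - 1)*(w^2 + w - 6) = (w - 4)*(w - 1)*(w + 3)*(w - 2)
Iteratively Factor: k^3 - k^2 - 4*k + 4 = (k - 1)*(k^2 - 4) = (k - 2)*(k - 1)*(k + 2)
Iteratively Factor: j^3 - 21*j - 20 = (j + 4)*(j^2 - 4*j - 5) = (j - 5)*(j + 4)*(j + 1)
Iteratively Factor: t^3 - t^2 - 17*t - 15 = (t + 3)*(t^2 - 4*t - 5) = (t - 5)*(t + 3)*(t + 1)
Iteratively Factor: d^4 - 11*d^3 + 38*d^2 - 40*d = (d)*(d^3 - 11*d^2 + 38*d - 40) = d*(d - 4)*(d^2 - 7*d + 10) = d*(d - 5)*(d - 4)*(d - 2)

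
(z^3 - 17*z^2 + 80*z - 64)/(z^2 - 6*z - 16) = (z^2 - 9*z + 8)/(z + 2)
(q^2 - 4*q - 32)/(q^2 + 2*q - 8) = (q - 8)/(q - 2)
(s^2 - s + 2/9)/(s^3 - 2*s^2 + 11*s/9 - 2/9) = 1/(s - 1)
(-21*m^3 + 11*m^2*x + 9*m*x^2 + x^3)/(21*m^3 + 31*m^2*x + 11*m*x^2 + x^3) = (-m + x)/(m + x)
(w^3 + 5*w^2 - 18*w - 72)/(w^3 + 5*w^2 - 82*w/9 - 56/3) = 9*(w^2 - w - 12)/(9*w^2 - 9*w - 28)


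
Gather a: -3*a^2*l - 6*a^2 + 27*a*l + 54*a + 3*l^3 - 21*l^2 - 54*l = a^2*(-3*l - 6) + a*(27*l + 54) + 3*l^3 - 21*l^2 - 54*l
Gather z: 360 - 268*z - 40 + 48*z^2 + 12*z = 48*z^2 - 256*z + 320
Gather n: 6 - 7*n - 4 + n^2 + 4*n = n^2 - 3*n + 2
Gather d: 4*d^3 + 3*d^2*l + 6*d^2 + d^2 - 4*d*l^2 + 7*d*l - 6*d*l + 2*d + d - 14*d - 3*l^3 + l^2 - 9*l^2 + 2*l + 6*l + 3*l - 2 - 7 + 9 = 4*d^3 + d^2*(3*l + 7) + d*(-4*l^2 + l - 11) - 3*l^3 - 8*l^2 + 11*l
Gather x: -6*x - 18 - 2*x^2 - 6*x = -2*x^2 - 12*x - 18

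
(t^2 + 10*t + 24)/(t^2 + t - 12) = (t + 6)/(t - 3)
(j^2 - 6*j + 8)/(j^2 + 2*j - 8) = (j - 4)/(j + 4)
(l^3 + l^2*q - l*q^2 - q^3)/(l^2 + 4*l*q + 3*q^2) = (l^2 - q^2)/(l + 3*q)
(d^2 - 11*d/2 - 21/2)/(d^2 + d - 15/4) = 2*(2*d^2 - 11*d - 21)/(4*d^2 + 4*d - 15)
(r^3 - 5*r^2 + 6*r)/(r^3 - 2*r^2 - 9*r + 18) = r/(r + 3)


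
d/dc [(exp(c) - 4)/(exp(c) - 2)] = 2*exp(c)/(exp(c) - 2)^2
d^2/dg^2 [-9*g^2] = -18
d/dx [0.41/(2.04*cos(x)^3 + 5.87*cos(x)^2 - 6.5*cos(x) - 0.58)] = (2.5092*cos(x)^2 + 4.8134*cos(x) - 2.665)*sin(x)/(2.04*cos(x)^3 + 5.87*cos(x)^2 - 6.5*cos(x) - 0.58)^2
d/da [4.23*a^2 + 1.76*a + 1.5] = 8.46*a + 1.76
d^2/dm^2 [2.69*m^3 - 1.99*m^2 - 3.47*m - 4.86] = 16.14*m - 3.98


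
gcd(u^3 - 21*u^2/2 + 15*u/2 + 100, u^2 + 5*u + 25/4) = u + 5/2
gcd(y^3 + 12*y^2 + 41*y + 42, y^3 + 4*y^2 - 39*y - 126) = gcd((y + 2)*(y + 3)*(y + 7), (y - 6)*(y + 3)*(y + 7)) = y^2 + 10*y + 21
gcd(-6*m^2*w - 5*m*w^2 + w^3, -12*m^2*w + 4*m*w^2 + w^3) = w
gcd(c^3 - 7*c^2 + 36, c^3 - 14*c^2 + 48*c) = c - 6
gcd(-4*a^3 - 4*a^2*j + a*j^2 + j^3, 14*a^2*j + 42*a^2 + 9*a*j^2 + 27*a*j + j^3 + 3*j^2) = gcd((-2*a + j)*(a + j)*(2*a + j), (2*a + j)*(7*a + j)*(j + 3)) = 2*a + j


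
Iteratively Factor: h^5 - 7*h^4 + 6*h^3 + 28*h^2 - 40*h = (h - 2)*(h^4 - 5*h^3 - 4*h^2 + 20*h) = (h - 5)*(h - 2)*(h^3 - 4*h) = (h - 5)*(h - 2)*(h + 2)*(h^2 - 2*h) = h*(h - 5)*(h - 2)*(h + 2)*(h - 2)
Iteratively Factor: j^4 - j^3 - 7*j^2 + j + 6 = (j - 3)*(j^3 + 2*j^2 - j - 2) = (j - 3)*(j - 1)*(j^2 + 3*j + 2) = (j - 3)*(j - 1)*(j + 2)*(j + 1)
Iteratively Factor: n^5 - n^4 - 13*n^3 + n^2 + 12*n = (n)*(n^4 - n^3 - 13*n^2 + n + 12) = n*(n - 1)*(n^3 - 13*n - 12) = n*(n - 1)*(n + 3)*(n^2 - 3*n - 4) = n*(n - 1)*(n + 1)*(n + 3)*(n - 4)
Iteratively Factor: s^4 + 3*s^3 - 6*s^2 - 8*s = (s)*(s^3 + 3*s^2 - 6*s - 8) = s*(s + 4)*(s^2 - s - 2) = s*(s + 1)*(s + 4)*(s - 2)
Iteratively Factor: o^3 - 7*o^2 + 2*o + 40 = (o + 2)*(o^2 - 9*o + 20) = (o - 5)*(o + 2)*(o - 4)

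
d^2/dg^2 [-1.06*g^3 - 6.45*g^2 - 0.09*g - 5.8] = -6.36*g - 12.9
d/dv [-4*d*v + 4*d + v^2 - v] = -4*d + 2*v - 1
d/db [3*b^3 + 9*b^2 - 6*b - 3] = 9*b^2 + 18*b - 6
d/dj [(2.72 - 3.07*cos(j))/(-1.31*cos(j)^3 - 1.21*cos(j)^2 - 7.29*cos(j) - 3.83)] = (8.0434*cos(j)^3 - 6.9749*cos(j)^2 - 6.5824*cos(j) - 31.5869)*sin(j)/(1.7161*cos(j)^6 + 3.1702*cos(j)^5 + 20.5639*cos(j)^4 + 27.6764*cos(j)^3 + 62.4127*cos(j)^2 + 55.8414*cos(j) + 14.6689)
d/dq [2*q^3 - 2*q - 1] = 6*q^2 - 2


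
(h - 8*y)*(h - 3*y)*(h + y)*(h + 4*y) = h^4 - 6*h^3*y - 27*h^2*y^2 + 76*h*y^3 + 96*y^4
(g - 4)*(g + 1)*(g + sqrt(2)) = g^3 - 3*g^2 + sqrt(2)*g^2 - 3*sqrt(2)*g - 4*g - 4*sqrt(2)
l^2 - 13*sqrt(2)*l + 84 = (l - 7*sqrt(2))*(l - 6*sqrt(2))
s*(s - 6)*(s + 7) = s^3 + s^2 - 42*s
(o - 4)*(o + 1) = o^2 - 3*o - 4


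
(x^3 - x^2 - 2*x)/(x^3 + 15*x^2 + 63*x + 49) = x*(x - 2)/(x^2 + 14*x + 49)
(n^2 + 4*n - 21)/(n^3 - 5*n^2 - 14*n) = (-n^2 - 4*n + 21)/(n*(-n^2 + 5*n + 14))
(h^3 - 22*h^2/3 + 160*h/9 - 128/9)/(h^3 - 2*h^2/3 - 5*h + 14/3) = (9*h^2 - 48*h + 64)/(3*(3*h^2 + 4*h - 7))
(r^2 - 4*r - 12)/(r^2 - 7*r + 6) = (r + 2)/(r - 1)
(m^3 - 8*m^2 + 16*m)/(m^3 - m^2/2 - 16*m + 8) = 2*m*(m - 4)/(2*m^2 + 7*m - 4)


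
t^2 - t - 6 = (t - 3)*(t + 2)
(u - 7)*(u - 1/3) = u^2 - 22*u/3 + 7/3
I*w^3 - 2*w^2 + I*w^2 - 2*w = w*(w + 2*I)*(I*w + I)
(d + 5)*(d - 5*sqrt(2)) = d^2 - 5*sqrt(2)*d + 5*d - 25*sqrt(2)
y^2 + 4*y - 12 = (y - 2)*(y + 6)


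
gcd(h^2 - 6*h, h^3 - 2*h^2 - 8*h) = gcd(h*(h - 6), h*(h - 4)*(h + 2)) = h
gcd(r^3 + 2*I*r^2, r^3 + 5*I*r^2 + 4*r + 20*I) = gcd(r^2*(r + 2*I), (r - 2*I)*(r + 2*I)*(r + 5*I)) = r + 2*I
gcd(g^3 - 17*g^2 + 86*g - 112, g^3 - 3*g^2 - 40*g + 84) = g^2 - 9*g + 14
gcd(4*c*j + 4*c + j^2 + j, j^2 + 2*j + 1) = j + 1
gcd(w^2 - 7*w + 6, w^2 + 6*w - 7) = w - 1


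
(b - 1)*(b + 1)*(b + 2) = b^3 + 2*b^2 - b - 2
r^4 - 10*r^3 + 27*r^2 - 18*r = r*(r - 6)*(r - 3)*(r - 1)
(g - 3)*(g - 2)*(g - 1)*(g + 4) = g^4 - 2*g^3 - 13*g^2 + 38*g - 24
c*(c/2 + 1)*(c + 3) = c^3/2 + 5*c^2/2 + 3*c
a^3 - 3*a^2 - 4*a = a*(a - 4)*(a + 1)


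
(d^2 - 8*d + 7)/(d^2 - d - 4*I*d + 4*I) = (d - 7)/(d - 4*I)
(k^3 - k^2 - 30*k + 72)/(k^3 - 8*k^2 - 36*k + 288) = (k^2 - 7*k + 12)/(k^2 - 14*k + 48)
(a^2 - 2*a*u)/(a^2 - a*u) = (a - 2*u)/(a - u)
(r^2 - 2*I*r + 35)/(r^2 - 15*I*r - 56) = (r + 5*I)/(r - 8*I)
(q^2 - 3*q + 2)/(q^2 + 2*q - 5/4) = 4*(q^2 - 3*q + 2)/(4*q^2 + 8*q - 5)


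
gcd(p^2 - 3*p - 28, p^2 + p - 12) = p + 4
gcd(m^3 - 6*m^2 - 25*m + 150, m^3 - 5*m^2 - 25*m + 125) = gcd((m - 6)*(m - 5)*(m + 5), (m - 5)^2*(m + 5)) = m^2 - 25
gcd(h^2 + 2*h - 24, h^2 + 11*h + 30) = h + 6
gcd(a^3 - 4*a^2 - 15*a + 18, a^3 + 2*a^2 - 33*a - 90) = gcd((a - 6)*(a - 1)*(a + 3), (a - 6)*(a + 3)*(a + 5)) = a^2 - 3*a - 18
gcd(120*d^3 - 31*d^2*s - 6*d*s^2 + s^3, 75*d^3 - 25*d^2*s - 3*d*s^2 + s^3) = -15*d^2 + 2*d*s + s^2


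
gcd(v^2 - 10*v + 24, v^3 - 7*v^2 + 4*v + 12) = v - 6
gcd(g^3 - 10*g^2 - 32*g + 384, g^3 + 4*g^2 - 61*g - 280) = g - 8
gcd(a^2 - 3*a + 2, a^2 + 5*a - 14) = a - 2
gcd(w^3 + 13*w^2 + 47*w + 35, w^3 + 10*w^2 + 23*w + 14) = w^2 + 8*w + 7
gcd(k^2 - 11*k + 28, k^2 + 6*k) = 1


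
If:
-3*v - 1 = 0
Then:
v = -1/3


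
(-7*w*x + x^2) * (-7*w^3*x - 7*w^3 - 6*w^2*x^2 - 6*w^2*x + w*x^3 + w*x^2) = 49*w^4*x^2 + 49*w^4*x + 35*w^3*x^3 + 35*w^3*x^2 - 13*w^2*x^4 - 13*w^2*x^3 + w*x^5 + w*x^4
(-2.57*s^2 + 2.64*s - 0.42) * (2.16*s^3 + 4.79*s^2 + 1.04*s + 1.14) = -5.5512*s^5 - 6.6079*s^4 + 9.0656*s^3 - 2.196*s^2 + 2.5728*s - 0.4788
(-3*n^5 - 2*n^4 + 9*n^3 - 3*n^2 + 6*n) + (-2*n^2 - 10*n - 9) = -3*n^5 - 2*n^4 + 9*n^3 - 5*n^2 - 4*n - 9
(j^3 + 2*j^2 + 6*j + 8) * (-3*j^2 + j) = -3*j^5 - 5*j^4 - 16*j^3 - 18*j^2 + 8*j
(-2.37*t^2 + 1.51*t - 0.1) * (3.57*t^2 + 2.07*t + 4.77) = -8.4609*t^4 + 0.4848*t^3 - 8.5362*t^2 + 6.9957*t - 0.477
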